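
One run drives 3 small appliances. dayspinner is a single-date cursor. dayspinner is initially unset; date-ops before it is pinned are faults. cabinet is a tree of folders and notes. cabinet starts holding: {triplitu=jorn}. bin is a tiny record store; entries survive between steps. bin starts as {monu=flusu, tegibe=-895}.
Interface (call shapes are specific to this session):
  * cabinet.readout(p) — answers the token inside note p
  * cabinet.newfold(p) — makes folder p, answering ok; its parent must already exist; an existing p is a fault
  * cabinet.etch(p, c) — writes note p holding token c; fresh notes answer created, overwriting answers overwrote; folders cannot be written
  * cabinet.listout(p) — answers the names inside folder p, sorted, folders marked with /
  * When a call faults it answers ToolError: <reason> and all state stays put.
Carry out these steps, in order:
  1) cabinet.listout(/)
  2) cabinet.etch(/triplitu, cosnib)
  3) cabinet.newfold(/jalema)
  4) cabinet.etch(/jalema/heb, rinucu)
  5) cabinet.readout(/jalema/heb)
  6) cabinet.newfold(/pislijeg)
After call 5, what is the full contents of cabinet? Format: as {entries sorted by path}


Answer: {jalema/, jalema/heb=rinucu, triplitu=cosnib}

Derivation:
-> cabinet.listout(p=/)
<- [triplitu]
-> cabinet.etch(p=/triplitu, c=cosnib)
<- overwrote
-> cabinet.newfold(p=/jalema)
<- ok
-> cabinet.etch(p=/jalema/heb, c=rinucu)
<- created
-> cabinet.readout(p=/jalema/heb)
<- rinucu
-> cabinet.newfold(p=/pislijeg)
<- ok


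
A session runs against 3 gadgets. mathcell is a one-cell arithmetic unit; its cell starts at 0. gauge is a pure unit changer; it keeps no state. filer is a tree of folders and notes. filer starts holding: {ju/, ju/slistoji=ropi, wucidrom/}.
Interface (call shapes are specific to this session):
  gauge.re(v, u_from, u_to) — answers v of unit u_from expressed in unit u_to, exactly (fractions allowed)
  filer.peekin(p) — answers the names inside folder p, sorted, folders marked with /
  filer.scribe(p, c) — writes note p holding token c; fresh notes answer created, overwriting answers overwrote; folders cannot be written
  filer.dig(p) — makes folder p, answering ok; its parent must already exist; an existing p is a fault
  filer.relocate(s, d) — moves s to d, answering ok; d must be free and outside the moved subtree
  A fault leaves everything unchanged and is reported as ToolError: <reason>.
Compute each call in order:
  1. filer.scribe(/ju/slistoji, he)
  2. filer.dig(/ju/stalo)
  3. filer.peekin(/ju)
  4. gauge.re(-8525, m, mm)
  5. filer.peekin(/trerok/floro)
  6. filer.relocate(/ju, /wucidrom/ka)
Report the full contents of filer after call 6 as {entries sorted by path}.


CALL scribe[p='/ju/slistoji'; c='he']
RET  overwrote
CALL dig[p='/ju/stalo']
RET  ok
CALL peekin[p='/ju']
RET  [slistoji, stalo/]
CALL re[v='-8525'; u_from='m'; u_to='mm']
RET  -8525000
CALL peekin[p='/trerok/floro']
RET  ToolError: not found
CALL relocate[s='/ju'; d='/wucidrom/ka']
RET  ok

Answer: {wucidrom/, wucidrom/ka/, wucidrom/ka/slistoji=he, wucidrom/ka/stalo/}


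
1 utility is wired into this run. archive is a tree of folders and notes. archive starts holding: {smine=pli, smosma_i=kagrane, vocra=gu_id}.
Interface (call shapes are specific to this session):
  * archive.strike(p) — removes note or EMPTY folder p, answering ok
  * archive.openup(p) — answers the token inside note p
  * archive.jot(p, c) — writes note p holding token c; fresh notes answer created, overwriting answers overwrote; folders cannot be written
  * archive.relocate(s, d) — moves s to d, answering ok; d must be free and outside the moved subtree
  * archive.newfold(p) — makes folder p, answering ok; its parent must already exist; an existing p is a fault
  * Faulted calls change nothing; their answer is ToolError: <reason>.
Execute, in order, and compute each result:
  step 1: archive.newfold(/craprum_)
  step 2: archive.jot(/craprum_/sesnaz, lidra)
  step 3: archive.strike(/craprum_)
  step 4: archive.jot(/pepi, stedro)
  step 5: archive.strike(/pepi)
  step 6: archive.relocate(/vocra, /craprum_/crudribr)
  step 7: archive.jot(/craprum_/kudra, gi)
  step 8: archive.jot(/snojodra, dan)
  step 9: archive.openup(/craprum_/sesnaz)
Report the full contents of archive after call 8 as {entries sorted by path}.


Step: archive.newfold[p→/craprum_]
Result: ok
Step: archive.jot[p→/craprum_/sesnaz; c→lidra]
Result: created
Step: archive.strike[p→/craprum_]
Result: ToolError: not empty
Step: archive.jot[p→/pepi; c→stedro]
Result: created
Step: archive.strike[p→/pepi]
Result: ok
Step: archive.relocate[s→/vocra; d→/craprum_/crudribr]
Result: ok
Step: archive.jot[p→/craprum_/kudra; c→gi]
Result: created
Step: archive.jot[p→/snojodra; c→dan]
Result: created
Step: archive.openup[p→/craprum_/sesnaz]
Result: lidra

Answer: {craprum_/, craprum_/crudribr=gu_id, craprum_/kudra=gi, craprum_/sesnaz=lidra, smine=pli, smosma_i=kagrane, snojodra=dan}


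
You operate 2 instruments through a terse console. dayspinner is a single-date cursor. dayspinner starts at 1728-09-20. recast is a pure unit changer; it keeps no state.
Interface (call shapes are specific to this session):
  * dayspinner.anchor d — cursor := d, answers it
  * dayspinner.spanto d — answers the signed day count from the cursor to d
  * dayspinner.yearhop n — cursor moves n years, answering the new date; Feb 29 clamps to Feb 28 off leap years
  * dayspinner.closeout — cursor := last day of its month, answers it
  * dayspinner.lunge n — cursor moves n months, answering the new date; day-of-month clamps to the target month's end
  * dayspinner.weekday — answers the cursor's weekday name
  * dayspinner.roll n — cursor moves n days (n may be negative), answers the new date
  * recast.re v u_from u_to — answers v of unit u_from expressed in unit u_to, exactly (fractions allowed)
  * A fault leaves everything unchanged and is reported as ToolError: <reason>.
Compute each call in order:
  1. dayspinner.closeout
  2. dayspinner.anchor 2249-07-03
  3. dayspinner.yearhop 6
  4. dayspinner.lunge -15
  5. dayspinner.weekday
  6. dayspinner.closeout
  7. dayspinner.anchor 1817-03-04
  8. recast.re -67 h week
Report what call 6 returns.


>>> closeout
= 1728-09-30
>>> anchor d=2249-07-03
= 2249-07-03
>>> yearhop n=6
= 2255-07-03
>>> lunge n=-15
= 2254-04-03
>>> weekday
= Monday
>>> closeout
= 2254-04-30
>>> anchor d=1817-03-04
= 1817-03-04
>>> re v=-67 u_from=h u_to=week
= -67/168

Answer: 2254-04-30


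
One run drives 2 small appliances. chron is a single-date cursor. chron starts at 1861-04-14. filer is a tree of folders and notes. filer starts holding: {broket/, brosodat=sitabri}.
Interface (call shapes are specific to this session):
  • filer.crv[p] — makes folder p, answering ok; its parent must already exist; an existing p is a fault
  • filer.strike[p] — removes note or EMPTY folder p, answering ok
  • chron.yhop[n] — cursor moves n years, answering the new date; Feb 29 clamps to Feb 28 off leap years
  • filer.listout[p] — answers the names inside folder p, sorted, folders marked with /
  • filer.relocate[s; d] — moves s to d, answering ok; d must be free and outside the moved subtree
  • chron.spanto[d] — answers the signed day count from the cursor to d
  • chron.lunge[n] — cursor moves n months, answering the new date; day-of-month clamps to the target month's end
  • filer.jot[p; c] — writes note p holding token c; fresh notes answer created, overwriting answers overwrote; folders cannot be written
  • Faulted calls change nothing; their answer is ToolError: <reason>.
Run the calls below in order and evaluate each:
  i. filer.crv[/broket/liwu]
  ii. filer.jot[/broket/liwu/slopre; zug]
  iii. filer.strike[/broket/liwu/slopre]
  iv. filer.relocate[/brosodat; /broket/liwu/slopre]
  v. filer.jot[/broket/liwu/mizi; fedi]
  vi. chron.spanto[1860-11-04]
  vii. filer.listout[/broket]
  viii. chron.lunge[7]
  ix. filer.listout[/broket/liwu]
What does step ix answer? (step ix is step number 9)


I use filer.crv on p=/broket/liwu, yielding ok.
Invoking filer.jot on p=/broket/liwu/slopre, c=zug, yielding created.
I invoke filer.strike on p=/broket/liwu/slopre, and get ok.
Calling filer.relocate on s=/brosodat, d=/broket/liwu/slopre, → ok.
Calling filer.jot on p=/broket/liwu/mizi, c=fedi, yielding created.
I call chron.spanto on d=1860-11-04, giving -161.
I invoke filer.listout on p=/broket, and get [liwu/].
Next I call chron.lunge on n=7, yielding 1861-11-14.
Next I call filer.listout on p=/broket/liwu, and see [mizi, slopre].

Answer: [mizi, slopre]


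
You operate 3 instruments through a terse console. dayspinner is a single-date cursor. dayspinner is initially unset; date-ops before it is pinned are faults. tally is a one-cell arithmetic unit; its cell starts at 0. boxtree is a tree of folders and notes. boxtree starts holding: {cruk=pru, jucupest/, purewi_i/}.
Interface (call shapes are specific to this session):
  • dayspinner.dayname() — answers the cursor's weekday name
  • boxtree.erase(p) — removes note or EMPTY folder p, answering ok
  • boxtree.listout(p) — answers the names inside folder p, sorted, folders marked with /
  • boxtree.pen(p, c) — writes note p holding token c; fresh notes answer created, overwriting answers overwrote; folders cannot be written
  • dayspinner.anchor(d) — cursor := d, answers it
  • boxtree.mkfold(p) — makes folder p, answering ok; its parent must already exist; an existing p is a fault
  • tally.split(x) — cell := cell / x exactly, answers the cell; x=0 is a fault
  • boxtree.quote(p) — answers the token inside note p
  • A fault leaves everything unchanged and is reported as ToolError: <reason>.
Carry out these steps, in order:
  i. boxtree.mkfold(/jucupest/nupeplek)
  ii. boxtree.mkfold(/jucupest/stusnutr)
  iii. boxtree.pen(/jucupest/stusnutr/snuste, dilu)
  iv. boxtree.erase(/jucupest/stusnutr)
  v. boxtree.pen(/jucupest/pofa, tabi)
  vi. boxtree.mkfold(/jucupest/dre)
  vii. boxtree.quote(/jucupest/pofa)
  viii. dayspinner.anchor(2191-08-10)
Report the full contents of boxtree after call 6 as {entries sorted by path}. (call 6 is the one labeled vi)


Answer: {cruk=pru, jucupest/, jucupest/dre/, jucupest/nupeplek/, jucupest/pofa=tabi, jucupest/stusnutr/, jucupest/stusnutr/snuste=dilu, purewi_i/}

Derivation:
Invoking boxtree.mkfold(p=/jucupest/nupeplek), — result: ok.
Using boxtree.mkfold(p=/jucupest/stusnutr), yielding ok.
Calling boxtree.pen(p=/jucupest/stusnutr/snuste, c=dilu), giving created.
I use boxtree.erase(p=/jucupest/stusnutr), — result: ToolError: not empty.
I invoke boxtree.pen(p=/jucupest/pofa, c=tabi), giving created.
I call boxtree.mkfold(p=/jucupest/dre), — result: ok.
Calling boxtree.quote(p=/jucupest/pofa), → tabi.
Next I call dayspinner.anchor(d=2191-08-10), and see 2191-08-10.


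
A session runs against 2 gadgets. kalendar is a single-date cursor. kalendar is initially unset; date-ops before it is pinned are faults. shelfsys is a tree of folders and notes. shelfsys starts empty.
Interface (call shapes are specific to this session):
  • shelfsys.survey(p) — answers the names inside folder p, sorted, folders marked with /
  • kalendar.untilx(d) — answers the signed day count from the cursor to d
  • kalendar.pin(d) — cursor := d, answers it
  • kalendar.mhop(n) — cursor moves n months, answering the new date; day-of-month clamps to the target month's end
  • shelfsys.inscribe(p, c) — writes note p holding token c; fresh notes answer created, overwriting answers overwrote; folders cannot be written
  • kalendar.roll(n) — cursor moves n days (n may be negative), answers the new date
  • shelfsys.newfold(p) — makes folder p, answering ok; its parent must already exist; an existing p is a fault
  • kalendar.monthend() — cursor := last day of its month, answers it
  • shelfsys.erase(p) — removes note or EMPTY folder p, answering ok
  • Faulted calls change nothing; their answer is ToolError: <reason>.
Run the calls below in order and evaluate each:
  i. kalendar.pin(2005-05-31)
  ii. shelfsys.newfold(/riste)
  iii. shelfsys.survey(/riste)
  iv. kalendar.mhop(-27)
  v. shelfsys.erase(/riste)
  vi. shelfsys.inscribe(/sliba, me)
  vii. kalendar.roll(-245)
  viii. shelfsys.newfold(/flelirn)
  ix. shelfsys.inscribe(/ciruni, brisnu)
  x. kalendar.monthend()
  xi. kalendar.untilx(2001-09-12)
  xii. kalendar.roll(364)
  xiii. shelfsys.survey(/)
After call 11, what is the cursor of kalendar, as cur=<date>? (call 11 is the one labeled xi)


Answer: cur=2002-06-30

Derivation:
==> pin(d: 2005-05-31)
<== 2005-05-31
==> newfold(p: /riste)
<== ok
==> survey(p: /riste)
<== []
==> mhop(n: -27)
<== 2003-02-28
==> erase(p: /riste)
<== ok
==> inscribe(p: /sliba, c: me)
<== created
==> roll(n: -245)
<== 2002-06-28
==> newfold(p: /flelirn)
<== ok
==> inscribe(p: /ciruni, c: brisnu)
<== created
==> monthend()
<== 2002-06-30
==> untilx(d: 2001-09-12)
<== -291
==> roll(n: 364)
<== 2003-06-29
==> survey(p: /)
<== [ciruni, flelirn/, sliba]


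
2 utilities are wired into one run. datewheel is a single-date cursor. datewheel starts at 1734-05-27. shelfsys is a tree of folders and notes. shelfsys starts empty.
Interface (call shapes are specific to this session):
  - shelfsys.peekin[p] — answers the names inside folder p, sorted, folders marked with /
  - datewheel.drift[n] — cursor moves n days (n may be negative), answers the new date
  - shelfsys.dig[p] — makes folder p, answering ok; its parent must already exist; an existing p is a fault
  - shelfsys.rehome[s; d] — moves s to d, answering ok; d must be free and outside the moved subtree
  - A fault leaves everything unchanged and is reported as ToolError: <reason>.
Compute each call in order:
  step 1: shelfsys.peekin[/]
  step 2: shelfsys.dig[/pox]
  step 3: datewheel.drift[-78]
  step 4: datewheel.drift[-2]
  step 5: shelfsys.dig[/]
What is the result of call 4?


// shelfsys.peekin(p→/) ~> []
// shelfsys.dig(p→/pox) ~> ok
// datewheel.drift(n→-78) ~> 1734-03-10
// datewheel.drift(n→-2) ~> 1734-03-08
// shelfsys.dig(p→/) ~> ToolError: exists

Answer: 1734-03-08


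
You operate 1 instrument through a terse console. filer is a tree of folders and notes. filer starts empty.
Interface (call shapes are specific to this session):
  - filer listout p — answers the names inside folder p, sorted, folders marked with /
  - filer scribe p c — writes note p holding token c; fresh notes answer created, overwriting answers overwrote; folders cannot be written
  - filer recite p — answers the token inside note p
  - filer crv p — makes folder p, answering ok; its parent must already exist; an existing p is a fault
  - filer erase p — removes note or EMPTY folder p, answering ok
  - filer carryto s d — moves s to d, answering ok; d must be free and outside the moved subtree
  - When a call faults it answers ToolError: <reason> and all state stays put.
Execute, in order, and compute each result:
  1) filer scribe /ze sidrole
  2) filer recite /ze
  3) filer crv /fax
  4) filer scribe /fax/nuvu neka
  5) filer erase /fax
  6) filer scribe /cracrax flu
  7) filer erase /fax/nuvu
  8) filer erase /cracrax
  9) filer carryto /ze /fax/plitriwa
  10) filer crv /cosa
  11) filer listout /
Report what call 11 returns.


·→ filer scribe(p: /ze, c: sidrole)
·← created
·→ filer recite(p: /ze)
·← sidrole
·→ filer crv(p: /fax)
·← ok
·→ filer scribe(p: /fax/nuvu, c: neka)
·← created
·→ filer erase(p: /fax)
·← ToolError: not empty
·→ filer scribe(p: /cracrax, c: flu)
·← created
·→ filer erase(p: /fax/nuvu)
·← ok
·→ filer erase(p: /cracrax)
·← ok
·→ filer carryto(s: /ze, d: /fax/plitriwa)
·← ok
·→ filer crv(p: /cosa)
·← ok
·→ filer listout(p: /)
·← [cosa/, fax/]

Answer: [cosa/, fax/]


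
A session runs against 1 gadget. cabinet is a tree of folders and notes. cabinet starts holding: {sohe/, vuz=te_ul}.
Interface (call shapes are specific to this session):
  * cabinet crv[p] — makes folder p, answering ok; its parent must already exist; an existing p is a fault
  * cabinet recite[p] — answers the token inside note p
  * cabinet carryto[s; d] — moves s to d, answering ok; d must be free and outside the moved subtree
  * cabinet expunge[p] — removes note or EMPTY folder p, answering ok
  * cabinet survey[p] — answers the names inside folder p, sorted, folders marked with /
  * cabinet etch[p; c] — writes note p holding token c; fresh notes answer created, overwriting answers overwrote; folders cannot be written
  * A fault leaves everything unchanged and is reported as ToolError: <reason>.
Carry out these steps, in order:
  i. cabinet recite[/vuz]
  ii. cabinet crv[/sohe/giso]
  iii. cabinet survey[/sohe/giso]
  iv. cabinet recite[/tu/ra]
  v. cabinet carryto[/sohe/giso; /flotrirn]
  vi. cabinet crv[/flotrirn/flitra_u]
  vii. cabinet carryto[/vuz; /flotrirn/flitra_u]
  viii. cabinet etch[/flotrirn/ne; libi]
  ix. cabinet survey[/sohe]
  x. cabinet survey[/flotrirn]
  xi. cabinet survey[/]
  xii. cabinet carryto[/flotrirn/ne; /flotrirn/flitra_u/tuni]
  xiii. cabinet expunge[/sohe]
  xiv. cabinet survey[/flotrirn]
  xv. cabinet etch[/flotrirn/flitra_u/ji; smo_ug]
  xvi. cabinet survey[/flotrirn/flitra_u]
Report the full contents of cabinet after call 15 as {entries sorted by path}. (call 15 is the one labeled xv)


Answer: {flotrirn/, flotrirn/flitra_u/, flotrirn/flitra_u/ji=smo_ug, flotrirn/flitra_u/tuni=libi, vuz=te_ul}

Derivation:
% cabinet recite(p=/vuz) -> te_ul
% cabinet crv(p=/sohe/giso) -> ok
% cabinet survey(p=/sohe/giso) -> []
% cabinet recite(p=/tu/ra) -> ToolError: not found
% cabinet carryto(s=/sohe/giso, d=/flotrirn) -> ok
% cabinet crv(p=/flotrirn/flitra_u) -> ok
% cabinet carryto(s=/vuz, d=/flotrirn/flitra_u) -> ToolError: exists
% cabinet etch(p=/flotrirn/ne, c=libi) -> created
% cabinet survey(p=/sohe) -> []
% cabinet survey(p=/flotrirn) -> [flitra_u/, ne]
% cabinet survey(p=/) -> [flotrirn/, sohe/, vuz]
% cabinet carryto(s=/flotrirn/ne, d=/flotrirn/flitra_u/tuni) -> ok
% cabinet expunge(p=/sohe) -> ok
% cabinet survey(p=/flotrirn) -> [flitra_u/]
% cabinet etch(p=/flotrirn/flitra_u/ji, c=smo_ug) -> created
% cabinet survey(p=/flotrirn/flitra_u) -> [ji, tuni]


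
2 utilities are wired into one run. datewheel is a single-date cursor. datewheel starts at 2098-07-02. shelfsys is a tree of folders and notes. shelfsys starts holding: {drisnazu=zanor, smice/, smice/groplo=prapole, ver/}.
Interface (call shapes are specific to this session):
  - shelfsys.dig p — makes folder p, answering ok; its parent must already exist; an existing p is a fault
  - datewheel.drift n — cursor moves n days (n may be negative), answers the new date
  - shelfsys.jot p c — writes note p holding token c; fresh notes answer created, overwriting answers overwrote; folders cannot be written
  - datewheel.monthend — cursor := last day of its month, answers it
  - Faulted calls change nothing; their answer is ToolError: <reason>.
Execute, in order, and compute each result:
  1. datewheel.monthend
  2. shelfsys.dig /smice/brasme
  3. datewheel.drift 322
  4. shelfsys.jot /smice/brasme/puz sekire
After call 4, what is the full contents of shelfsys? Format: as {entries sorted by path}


Answer: {drisnazu=zanor, smice/, smice/brasme/, smice/brasme/puz=sekire, smice/groplo=prapole, ver/}

Derivation:
>> datewheel.monthend()
<< 2098-07-31
>> shelfsys.dig(p: /smice/brasme)
<< ok
>> datewheel.drift(n: 322)
<< 2099-06-18
>> shelfsys.jot(p: /smice/brasme/puz, c: sekire)
<< created


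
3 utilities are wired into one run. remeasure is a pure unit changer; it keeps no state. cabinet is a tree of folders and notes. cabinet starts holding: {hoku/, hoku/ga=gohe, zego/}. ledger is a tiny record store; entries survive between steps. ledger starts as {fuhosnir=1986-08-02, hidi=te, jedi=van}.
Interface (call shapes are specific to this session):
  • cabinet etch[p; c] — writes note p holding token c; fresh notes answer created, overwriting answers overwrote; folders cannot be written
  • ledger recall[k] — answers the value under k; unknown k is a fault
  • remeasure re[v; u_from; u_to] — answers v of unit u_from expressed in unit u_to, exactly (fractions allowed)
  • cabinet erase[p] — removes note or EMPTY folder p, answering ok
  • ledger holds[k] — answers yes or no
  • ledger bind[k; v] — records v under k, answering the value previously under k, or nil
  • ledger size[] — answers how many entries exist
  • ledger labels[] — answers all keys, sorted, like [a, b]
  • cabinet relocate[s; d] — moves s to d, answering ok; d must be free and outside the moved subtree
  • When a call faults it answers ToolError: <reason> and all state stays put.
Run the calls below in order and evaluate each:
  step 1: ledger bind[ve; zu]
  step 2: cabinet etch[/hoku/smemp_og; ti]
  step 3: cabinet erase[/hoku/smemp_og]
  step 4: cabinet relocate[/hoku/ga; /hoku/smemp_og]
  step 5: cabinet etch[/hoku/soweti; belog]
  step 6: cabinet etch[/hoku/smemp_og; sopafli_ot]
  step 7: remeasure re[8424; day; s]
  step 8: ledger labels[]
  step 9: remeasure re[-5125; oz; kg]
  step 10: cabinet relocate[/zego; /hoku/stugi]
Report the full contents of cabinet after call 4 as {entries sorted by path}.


Now I run ledger bind using k: ve, v: zu, → nil.
Calling cabinet etch using p: /hoku/smemp_og, c: ti, yielding created.
I run cabinet erase using p: /hoku/smemp_og, giving ok.
I invoke cabinet relocate using s: /hoku/ga, d: /hoku/smemp_og, and observe ok.
Then cabinet etch using p: /hoku/soweti, c: belog, yielding created.
Then cabinet etch using p: /hoku/smemp_og, c: sopafli_ot, → overwrote.
Now I run remeasure re using v: 8424, u_from: day, u_to: s, and get 727833600.
Then ledger labels, → [fuhosnir, hidi, jedi, ve].
I call remeasure re using v: -5125, u_from: oz, u_to: kg, and get -1859728717/12800000.
I try cabinet relocate using s: /zego, d: /hoku/stugi, — result: ok.

Answer: {hoku/, hoku/smemp_og=gohe, zego/}


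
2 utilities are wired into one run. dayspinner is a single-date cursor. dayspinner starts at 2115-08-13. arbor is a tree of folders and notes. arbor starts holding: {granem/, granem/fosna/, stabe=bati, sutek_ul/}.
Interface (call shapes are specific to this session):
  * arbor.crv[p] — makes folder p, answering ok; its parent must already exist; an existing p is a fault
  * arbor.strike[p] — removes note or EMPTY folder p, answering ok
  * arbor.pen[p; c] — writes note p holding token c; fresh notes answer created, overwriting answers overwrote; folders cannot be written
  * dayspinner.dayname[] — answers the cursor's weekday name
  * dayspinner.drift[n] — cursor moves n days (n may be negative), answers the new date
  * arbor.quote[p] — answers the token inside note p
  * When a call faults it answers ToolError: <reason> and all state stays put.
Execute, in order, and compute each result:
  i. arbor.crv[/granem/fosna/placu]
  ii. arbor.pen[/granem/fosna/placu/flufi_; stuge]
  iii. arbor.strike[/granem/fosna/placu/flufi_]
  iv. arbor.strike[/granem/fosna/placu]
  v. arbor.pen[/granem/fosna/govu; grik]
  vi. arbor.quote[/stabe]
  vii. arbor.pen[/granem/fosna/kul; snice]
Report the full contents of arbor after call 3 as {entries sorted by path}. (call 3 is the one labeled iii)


Answer: {granem/, granem/fosna/, granem/fosna/placu/, stabe=bati, sutek_ul/}

Derivation:
>> arbor.crv(p→/granem/fosna/placu)
<< ok
>> arbor.pen(p→/granem/fosna/placu/flufi_, c→stuge)
<< created
>> arbor.strike(p→/granem/fosna/placu/flufi_)
<< ok
>> arbor.strike(p→/granem/fosna/placu)
<< ok
>> arbor.pen(p→/granem/fosna/govu, c→grik)
<< created
>> arbor.quote(p→/stabe)
<< bati
>> arbor.pen(p→/granem/fosna/kul, c→snice)
<< created


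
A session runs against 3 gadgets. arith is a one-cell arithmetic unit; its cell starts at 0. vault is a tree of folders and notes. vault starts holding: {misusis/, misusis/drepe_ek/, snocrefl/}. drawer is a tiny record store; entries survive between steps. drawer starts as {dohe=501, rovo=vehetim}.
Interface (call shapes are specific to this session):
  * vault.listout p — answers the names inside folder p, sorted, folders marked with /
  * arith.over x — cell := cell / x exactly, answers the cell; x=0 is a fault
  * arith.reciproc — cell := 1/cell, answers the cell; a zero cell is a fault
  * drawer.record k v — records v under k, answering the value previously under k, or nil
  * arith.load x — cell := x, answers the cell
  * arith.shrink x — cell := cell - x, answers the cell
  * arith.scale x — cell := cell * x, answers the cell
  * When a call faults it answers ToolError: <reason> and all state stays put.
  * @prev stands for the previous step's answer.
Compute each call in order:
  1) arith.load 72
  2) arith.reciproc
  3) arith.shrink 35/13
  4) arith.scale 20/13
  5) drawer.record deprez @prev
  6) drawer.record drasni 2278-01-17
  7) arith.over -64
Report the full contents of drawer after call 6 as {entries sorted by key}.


! 1. arith.load(x='72') : 72
! 2. arith.reciproc() : 1/72
! 3. arith.shrink(x='35/13') : -2507/936
! 4. arith.scale(x='20/13') : -12535/3042
! 5. drawer.record(k='deprez', v='@prev') : nil
! 6. drawer.record(k='drasni', v='2278-01-17') : nil
! 7. arith.over(x='-64') : 12535/194688

Answer: {deprez=-12535/3042, dohe=501, drasni=2278-01-17, rovo=vehetim}


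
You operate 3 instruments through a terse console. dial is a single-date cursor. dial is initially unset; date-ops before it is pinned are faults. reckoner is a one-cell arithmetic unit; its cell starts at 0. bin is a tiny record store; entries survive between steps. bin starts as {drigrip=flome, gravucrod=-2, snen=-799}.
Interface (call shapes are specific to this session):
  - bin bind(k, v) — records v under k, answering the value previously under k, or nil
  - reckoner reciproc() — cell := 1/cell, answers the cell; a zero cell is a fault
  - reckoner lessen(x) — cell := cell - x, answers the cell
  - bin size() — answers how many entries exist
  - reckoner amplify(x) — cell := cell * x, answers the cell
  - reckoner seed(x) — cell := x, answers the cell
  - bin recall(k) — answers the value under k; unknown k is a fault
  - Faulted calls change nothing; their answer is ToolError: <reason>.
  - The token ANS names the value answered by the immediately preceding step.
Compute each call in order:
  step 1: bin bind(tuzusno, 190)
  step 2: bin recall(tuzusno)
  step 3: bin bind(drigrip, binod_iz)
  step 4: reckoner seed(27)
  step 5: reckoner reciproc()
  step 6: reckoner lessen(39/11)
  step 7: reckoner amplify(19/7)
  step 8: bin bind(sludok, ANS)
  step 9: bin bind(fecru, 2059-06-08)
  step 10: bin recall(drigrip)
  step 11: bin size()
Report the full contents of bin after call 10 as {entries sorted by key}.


Using bin bind on k='tuzusno', v='190', and get nil.
Calling bin recall on k='tuzusno', which returns 190.
Then bin bind on k='drigrip', v='binod_iz', yielding flome.
I use reckoner seed on x='27': 27.
Next I call reckoner reciproc, yielding 1/27.
I run reckoner lessen on x='39/11', yielding -1042/297.
Next I call reckoner amplify on x='19/7', giving -19798/2079.
Invoking bin bind on k='sludok', v='ANS', yielding nil.
Calling bin bind on k='fecru', v='2059-06-08', — result: nil.
Invoking bin recall on k='drigrip', → binod_iz.
Next I call bin size, which returns 6.

Answer: {drigrip=binod_iz, fecru=2059-06-08, gravucrod=-2, sludok=-19798/2079, snen=-799, tuzusno=190}


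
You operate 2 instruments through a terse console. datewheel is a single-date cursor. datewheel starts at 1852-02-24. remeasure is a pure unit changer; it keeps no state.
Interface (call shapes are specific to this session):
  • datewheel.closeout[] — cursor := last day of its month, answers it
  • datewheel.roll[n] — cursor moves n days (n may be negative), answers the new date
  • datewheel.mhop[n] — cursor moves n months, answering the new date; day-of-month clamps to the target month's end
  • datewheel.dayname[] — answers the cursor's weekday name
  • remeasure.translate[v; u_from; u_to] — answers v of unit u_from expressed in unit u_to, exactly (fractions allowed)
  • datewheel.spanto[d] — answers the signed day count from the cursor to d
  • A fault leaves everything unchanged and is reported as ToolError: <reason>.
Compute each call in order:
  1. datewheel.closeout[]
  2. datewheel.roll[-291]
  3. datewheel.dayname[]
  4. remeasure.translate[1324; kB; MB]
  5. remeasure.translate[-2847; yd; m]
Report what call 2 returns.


// datewheel.closeout() : 1852-02-29
// datewheel.roll(n: -291) : 1851-05-14
// datewheel.dayname() : Wednesday
// remeasure.translate(v: 1324, u_from: kB, u_to: MB) : 331/250
// remeasure.translate(v: -2847, u_from: yd, u_to: m) : -3254121/1250

Answer: 1851-05-14


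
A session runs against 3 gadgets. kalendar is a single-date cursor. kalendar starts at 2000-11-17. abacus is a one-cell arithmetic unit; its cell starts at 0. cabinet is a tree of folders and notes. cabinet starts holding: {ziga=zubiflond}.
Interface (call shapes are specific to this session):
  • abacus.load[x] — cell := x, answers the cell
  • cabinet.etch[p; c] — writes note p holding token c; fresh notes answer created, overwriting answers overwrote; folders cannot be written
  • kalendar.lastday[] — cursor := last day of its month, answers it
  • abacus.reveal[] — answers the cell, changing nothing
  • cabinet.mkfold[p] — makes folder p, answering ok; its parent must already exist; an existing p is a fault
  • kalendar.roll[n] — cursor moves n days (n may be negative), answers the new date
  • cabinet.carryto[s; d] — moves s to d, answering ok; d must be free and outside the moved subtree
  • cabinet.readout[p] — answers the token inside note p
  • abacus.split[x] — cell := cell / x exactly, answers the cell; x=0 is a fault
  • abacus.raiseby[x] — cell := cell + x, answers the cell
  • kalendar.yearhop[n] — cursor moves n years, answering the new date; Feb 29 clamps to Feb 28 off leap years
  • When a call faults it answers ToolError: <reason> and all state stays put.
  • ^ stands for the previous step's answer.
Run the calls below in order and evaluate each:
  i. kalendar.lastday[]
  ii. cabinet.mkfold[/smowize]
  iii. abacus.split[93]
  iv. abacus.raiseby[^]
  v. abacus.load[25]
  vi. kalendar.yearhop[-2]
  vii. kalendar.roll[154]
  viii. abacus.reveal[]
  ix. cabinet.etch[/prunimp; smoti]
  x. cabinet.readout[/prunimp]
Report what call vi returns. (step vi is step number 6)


Do: kalendar.lastday[]
See: 2000-11-30
Do: cabinet.mkfold[p='/smowize']
See: ok
Do: abacus.split[x='93']
See: 0
Do: abacus.raiseby[x='^']
See: 0
Do: abacus.load[x='25']
See: 25
Do: kalendar.yearhop[n='-2']
See: 1998-11-30
Do: kalendar.roll[n='154']
See: 1999-05-03
Do: abacus.reveal[]
See: 25
Do: cabinet.etch[p='/prunimp'; c='smoti']
See: created
Do: cabinet.readout[p='/prunimp']
See: smoti

Answer: 1998-11-30


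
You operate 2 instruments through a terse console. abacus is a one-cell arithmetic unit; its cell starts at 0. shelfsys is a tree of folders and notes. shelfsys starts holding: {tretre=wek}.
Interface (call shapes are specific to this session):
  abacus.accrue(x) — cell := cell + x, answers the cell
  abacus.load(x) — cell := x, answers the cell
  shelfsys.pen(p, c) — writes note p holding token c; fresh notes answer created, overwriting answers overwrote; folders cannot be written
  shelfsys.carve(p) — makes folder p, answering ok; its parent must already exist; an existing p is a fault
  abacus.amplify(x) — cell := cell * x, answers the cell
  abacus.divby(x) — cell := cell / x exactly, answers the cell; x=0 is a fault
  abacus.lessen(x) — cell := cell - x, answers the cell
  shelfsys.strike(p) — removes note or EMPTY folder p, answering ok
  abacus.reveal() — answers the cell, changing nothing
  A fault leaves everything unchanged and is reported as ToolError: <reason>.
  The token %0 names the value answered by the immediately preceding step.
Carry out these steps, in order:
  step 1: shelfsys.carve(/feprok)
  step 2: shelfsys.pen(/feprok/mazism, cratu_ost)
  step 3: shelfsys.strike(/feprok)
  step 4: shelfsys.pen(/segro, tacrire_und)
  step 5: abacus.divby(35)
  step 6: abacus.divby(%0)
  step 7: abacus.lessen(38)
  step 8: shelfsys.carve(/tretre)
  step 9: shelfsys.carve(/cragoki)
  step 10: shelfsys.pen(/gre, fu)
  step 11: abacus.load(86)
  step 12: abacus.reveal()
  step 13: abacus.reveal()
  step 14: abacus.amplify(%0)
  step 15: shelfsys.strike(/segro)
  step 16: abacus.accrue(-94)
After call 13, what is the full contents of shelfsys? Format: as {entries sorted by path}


==> shelfsys.carve(/feprok)
<== ok
==> shelfsys.pen(/feprok/mazism, cratu_ost)
<== created
==> shelfsys.strike(/feprok)
<== ToolError: not empty
==> shelfsys.pen(/segro, tacrire_und)
<== created
==> abacus.divby(35)
<== 0
==> abacus.divby(%0)
<== ToolError: division by zero
==> abacus.lessen(38)
<== -38
==> shelfsys.carve(/tretre)
<== ToolError: exists
==> shelfsys.carve(/cragoki)
<== ok
==> shelfsys.pen(/gre, fu)
<== created
==> abacus.load(86)
<== 86
==> abacus.reveal()
<== 86
==> abacus.reveal()
<== 86
==> abacus.amplify(%0)
<== 7396
==> shelfsys.strike(/segro)
<== ok
==> abacus.accrue(-94)
<== 7302

Answer: {cragoki/, feprok/, feprok/mazism=cratu_ost, gre=fu, segro=tacrire_und, tretre=wek}


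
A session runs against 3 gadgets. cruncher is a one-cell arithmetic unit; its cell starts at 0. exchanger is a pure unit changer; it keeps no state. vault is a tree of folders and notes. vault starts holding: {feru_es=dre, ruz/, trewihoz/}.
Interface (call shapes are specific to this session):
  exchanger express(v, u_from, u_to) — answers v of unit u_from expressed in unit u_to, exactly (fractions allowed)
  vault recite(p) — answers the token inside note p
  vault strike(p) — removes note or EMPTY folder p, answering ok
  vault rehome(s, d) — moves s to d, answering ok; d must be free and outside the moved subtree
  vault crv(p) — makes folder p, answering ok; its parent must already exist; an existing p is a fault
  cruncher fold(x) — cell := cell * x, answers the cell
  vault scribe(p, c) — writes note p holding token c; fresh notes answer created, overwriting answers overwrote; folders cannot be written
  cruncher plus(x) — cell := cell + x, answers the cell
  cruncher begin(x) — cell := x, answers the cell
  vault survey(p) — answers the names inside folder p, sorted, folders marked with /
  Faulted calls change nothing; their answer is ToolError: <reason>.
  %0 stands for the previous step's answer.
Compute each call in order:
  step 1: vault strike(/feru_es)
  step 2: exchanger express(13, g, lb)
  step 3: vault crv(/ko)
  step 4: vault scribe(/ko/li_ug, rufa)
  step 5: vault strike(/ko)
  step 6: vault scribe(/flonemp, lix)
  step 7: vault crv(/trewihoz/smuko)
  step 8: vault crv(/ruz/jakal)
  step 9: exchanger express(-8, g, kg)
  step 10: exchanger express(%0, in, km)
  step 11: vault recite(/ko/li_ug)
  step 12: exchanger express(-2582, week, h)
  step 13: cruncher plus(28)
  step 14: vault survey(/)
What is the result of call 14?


;; 1. vault strike(p: /feru_es) == ok
;; 2. exchanger express(v: 13, u_from: g, u_to: lb) == 1300000/45359237
;; 3. vault crv(p: /ko) == ok
;; 4. vault scribe(p: /ko/li_ug, c: rufa) == created
;; 5. vault strike(p: /ko) == ToolError: not empty
;; 6. vault scribe(p: /flonemp, c: lix) == created
;; 7. vault crv(p: /trewihoz/smuko) == ok
;; 8. vault crv(p: /ruz/jakal) == ok
;; 9. exchanger express(v: -8, u_from: g, u_to: kg) == -1/125
;; 10. exchanger express(v: %0, u_from: in, u_to: km) == -127/625000000
;; 11. vault recite(p: /ko/li_ug) == rufa
;; 12. exchanger express(v: -2582, u_from: week, u_to: h) == -433776
;; 13. cruncher plus(x: 28) == 28
;; 14. vault survey(p: /) == [flonemp, ko/, ruz/, trewihoz/]

Answer: [flonemp, ko/, ruz/, trewihoz/]


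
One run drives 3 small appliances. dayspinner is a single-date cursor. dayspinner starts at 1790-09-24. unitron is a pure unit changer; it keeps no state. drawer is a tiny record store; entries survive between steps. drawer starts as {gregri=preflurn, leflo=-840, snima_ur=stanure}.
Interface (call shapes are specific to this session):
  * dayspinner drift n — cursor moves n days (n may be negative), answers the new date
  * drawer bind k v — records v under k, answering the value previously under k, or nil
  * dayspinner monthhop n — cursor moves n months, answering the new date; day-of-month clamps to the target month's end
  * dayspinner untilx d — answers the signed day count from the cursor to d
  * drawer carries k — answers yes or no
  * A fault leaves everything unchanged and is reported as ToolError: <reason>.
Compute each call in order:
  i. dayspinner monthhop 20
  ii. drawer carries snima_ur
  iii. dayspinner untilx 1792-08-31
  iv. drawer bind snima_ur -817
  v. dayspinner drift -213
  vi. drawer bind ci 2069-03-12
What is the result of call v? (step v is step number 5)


Answer: 1791-10-24

Derivation:
Invoking dayspinner monthhop passing n=20, — result: 1792-05-24.
Now I run drawer carries passing k=snima_ur, which returns yes.
I run dayspinner untilx passing d=1792-08-31, yielding 99.
I try drawer bind passing k=snima_ur, v=-817, which returns stanure.
Using dayspinner drift passing n=-213, yielding 1791-10-24.
Next I call drawer bind passing k=ci, v=2069-03-12, and get nil.


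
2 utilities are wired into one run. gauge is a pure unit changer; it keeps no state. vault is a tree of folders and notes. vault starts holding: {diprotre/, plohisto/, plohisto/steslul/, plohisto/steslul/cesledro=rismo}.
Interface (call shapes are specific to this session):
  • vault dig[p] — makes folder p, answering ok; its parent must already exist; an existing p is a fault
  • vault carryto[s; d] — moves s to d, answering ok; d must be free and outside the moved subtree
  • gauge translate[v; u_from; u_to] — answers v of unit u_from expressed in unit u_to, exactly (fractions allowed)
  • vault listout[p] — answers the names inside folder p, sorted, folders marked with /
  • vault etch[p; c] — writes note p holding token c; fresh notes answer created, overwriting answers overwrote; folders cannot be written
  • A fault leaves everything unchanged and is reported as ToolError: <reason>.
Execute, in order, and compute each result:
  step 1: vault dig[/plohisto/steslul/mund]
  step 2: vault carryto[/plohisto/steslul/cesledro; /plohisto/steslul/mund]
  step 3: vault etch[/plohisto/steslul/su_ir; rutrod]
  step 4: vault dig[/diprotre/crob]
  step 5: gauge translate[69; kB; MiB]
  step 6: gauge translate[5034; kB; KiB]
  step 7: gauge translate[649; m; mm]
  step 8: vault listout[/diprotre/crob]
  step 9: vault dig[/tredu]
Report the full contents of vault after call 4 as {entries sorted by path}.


==> vault dig(p=/plohisto/steslul/mund)
<== ok
==> vault carryto(s=/plohisto/steslul/cesledro, d=/plohisto/steslul/mund)
<== ToolError: exists
==> vault etch(p=/plohisto/steslul/su_ir, c=rutrod)
<== created
==> vault dig(p=/diprotre/crob)
<== ok
==> gauge translate(v=69, u_from=kB, u_to=MiB)
<== 8625/131072
==> gauge translate(v=5034, u_from=kB, u_to=KiB)
<== 314625/64
==> gauge translate(v=649, u_from=m, u_to=mm)
<== 649000
==> vault listout(p=/diprotre/crob)
<== []
==> vault dig(p=/tredu)
<== ok

Answer: {diprotre/, diprotre/crob/, plohisto/, plohisto/steslul/, plohisto/steslul/cesledro=rismo, plohisto/steslul/mund/, plohisto/steslul/su_ir=rutrod}


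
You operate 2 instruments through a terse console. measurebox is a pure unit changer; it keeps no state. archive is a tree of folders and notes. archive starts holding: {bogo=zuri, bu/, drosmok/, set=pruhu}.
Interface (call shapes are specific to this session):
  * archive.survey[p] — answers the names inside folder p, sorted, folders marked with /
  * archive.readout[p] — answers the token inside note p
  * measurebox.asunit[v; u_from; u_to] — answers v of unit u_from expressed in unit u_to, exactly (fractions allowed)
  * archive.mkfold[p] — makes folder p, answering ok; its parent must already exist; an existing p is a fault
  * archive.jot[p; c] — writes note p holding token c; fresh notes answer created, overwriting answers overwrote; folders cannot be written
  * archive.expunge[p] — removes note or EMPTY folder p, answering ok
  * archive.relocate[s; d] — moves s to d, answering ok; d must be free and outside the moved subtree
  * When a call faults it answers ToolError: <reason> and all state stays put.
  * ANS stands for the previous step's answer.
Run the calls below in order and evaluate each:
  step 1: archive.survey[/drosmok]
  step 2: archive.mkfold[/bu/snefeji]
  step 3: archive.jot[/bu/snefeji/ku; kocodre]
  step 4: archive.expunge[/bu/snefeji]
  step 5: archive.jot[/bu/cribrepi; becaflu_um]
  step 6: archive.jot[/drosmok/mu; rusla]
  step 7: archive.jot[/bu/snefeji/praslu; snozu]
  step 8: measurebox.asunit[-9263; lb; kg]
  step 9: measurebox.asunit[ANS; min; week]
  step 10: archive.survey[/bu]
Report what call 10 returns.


Answer: [cribrepi, snefeji/]

Derivation:
-> archive.survey(/drosmok)
<- []
-> archive.mkfold(/bu/snefeji)
<- ok
-> archive.jot(/bu/snefeji/ku, kocodre)
<- created
-> archive.expunge(/bu/snefeji)
<- ToolError: not empty
-> archive.jot(/bu/cribrepi, becaflu_um)
<- created
-> archive.jot(/drosmok/mu, rusla)
<- created
-> archive.jot(/bu/snefeji/praslu, snozu)
<- created
-> measurebox.asunit(-9263, lb, kg)
<- -420162612331/100000000
-> measurebox.asunit(ANS, min, week)
<- -60023230333/144000000000
-> archive.survey(/bu)
<- [cribrepi, snefeji/]
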